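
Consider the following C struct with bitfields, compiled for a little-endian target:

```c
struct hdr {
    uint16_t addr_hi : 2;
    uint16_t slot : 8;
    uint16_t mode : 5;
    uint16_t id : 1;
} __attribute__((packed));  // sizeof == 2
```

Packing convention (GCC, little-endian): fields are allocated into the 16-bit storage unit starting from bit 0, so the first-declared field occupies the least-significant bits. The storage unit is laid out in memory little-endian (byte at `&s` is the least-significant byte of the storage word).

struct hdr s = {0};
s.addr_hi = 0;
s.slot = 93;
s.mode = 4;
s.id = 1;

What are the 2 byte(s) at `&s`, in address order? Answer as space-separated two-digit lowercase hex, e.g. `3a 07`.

74 91

addr_hi (2b) val=0 bits=0x0 at bit 0: 0x0000
slot (8b) val=93 bits=0x5d at bit 2: 0x0174
mode (5b) val=4 bits=0x4 at bit 10: 0x1174
id (1b) val=1 bits=0x1 at bit 15: 0x9174
word = 0x9174 → little-endian bytes:
  [0]=0x74  [1]=0x91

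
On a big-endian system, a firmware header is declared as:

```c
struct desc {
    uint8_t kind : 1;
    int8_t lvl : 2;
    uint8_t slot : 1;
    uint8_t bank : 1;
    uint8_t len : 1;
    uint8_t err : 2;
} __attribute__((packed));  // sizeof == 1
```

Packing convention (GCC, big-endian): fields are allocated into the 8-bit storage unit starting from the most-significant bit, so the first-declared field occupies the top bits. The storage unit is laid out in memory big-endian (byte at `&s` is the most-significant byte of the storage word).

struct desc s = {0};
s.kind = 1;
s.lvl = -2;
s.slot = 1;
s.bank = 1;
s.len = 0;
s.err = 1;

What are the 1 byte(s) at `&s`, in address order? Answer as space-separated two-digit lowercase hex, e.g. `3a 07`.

[7+:1] kind=1 & 0x1 = 0x1; word=0x80
[5+:2] lvl=-2 & 0x3 = 0x2; word=0xc0
[4+:1] slot=1 & 0x1 = 0x1; word=0xd0
[3+:1] bank=1 & 0x1 = 0x1; word=0xd8
[2+:1] len=0 & 0x1 = 0x0; word=0xd8
[0+:2] err=1 & 0x3 = 0x1; word=0xd9
word = 0xd9 → big-endian bytes:
  [0]=0xd9

d9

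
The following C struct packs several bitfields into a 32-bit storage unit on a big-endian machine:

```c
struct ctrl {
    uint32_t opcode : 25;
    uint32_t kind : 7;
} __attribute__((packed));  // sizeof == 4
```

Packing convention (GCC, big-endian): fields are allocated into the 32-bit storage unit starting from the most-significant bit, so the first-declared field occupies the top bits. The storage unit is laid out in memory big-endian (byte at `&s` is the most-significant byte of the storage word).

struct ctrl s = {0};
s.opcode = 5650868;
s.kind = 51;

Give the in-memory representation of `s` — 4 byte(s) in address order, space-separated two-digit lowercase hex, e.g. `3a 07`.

2b 1c da 33

[7+:25] opcode=5650868 & 0x1ffffff = 0x5639b4; word=0x2b1cda00
[0+:7] kind=51 & 0x7f = 0x33; word=0x2b1cda33
word = 0x2b1cda33 → big-endian bytes:
  [0]=0x2b  [1]=0x1c  [2]=0xda  [3]=0x33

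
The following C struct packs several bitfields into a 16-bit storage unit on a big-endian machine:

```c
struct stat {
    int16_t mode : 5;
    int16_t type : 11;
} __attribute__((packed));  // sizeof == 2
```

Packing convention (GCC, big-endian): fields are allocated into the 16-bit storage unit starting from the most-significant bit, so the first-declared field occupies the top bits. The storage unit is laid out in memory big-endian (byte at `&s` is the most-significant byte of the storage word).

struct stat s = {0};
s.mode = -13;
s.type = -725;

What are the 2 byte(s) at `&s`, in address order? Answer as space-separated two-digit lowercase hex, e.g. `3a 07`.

mode:5 = -13 → 0x13 << 11 → word 0x9800
type:11 = -725 → 0x52b << 0 → word 0x9d2b
word = 0x9d2b → big-endian bytes:
  [0]=0x9d  [1]=0x2b

9d 2b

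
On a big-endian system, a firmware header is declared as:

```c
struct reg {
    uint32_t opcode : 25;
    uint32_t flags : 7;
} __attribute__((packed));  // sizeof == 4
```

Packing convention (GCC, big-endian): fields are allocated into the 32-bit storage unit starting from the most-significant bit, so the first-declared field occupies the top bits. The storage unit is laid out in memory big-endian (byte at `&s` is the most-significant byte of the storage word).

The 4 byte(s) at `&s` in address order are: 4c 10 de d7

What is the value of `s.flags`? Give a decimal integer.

[0]=0x4c [1]=0x10 [2]=0xde [3]=0xd7 (big-endian) → word 0x4c10ded7
opcode:25 @ bit 7 → (0x4c10ded7>>7)&0x1ffffff = 0x9821bd
flags:7 @ bit 0 → (0x4c10ded7>>0)&0x7f = 0x57  ←

87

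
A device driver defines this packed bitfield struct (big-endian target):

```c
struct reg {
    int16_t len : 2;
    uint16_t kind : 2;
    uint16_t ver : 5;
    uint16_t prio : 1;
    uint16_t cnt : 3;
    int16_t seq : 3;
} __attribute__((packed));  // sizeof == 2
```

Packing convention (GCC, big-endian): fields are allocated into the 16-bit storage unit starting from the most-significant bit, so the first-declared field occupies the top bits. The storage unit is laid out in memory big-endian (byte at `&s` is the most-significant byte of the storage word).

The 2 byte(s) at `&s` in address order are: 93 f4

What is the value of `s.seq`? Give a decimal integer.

[0]=0x93 [1]=0xf4 (big-endian) → word 0x93f4
len:2 @ bit 14 → (0x93f4>>14)&0x3 = 0x2
kind:2 @ bit 12 → (0x93f4>>12)&0x3 = 0x1
ver:5 @ bit 7 → (0x93f4>>7)&0x1f = 0x7
prio:1 @ bit 6 → (0x93f4>>6)&0x1 = 0x1
cnt:3 @ bit 3 → (0x93f4>>3)&0x7 = 0x6
seq:3 @ bit 0 → (0x93f4>>0)&0x7 = 0x4  ←
seq signed 3b, MSB=1: 4 - 8 = -4

-4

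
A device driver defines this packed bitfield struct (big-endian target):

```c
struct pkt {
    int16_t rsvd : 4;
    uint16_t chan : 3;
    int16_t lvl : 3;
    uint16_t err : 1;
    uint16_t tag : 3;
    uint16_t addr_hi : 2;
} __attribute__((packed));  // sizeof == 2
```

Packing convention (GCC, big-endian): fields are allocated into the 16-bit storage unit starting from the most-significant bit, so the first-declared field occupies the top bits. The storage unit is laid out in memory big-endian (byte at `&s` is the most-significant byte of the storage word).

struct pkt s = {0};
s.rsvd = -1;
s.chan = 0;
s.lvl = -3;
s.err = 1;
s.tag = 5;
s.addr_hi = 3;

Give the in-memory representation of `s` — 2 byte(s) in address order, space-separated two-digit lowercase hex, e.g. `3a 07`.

f1 77

[12+:4] rsvd=-1 & 0xf = 0xf; word=0xf000
[9+:3] chan=0 & 0x7 = 0x0; word=0xf000
[6+:3] lvl=-3 & 0x7 = 0x5; word=0xf140
[5+:1] err=1 & 0x1 = 0x1; word=0xf160
[2+:3] tag=5 & 0x7 = 0x5; word=0xf174
[0+:2] addr_hi=3 & 0x3 = 0x3; word=0xf177
word = 0xf177 → big-endian bytes:
  [0]=0xf1  [1]=0x77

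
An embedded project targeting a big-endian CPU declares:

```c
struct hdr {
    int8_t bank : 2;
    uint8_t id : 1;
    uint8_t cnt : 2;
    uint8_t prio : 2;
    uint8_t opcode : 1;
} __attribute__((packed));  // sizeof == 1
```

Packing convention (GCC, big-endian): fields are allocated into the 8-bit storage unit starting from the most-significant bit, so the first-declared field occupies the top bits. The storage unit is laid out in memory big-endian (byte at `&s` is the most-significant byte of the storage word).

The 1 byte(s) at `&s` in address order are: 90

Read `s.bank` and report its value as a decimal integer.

-2

[0]=0x90 (big-endian) → word 0x90
bank [6+:2] = (word>>6) & 0x3 = 2  ←
id [5+:1] = (word>>5) & 0x1 = 0
cnt [3+:2] = (word>>3) & 0x3 = 2
prio [1+:2] = (word>>1) & 0x3 = 0
opcode [0+:1] = (word>>0) & 0x1 = 0
bank signed 2b, MSB=1: 2 - 4 = -2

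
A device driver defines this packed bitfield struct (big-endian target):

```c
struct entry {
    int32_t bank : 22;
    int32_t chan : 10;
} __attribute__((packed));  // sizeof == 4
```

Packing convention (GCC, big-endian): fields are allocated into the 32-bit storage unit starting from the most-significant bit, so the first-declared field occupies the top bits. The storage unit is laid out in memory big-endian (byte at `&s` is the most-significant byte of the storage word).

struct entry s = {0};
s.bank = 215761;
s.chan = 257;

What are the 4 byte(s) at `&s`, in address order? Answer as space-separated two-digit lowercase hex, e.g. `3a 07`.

[10+:22] bank=215761 & 0x3fffff = 0x34ad1; word=0x0d2b4400
[0+:10] chan=257 & 0x3ff = 0x101; word=0x0d2b4501
word = 0x0d2b4501 → big-endian bytes:
  [0]=0x0d  [1]=0x2b  [2]=0x45  [3]=0x01

0d 2b 45 01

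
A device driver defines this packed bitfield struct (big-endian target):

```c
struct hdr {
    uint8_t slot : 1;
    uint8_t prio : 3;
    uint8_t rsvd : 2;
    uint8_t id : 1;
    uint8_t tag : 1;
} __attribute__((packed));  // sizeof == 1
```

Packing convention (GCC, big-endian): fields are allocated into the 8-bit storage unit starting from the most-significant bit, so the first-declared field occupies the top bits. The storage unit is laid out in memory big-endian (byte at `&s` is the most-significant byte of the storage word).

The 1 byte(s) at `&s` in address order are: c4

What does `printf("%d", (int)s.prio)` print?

4

[0]=0xc4 (big-endian) → word 0xc4
slot:1 @ bit 7 → (0xc4>>7)&0x1 = 0x1
prio:3 @ bit 4 → (0xc4>>4)&0x7 = 0x4  ←
rsvd:2 @ bit 2 → (0xc4>>2)&0x3 = 0x1
id:1 @ bit 1 → (0xc4>>1)&0x1 = 0x0
tag:1 @ bit 0 → (0xc4>>0)&0x1 = 0x0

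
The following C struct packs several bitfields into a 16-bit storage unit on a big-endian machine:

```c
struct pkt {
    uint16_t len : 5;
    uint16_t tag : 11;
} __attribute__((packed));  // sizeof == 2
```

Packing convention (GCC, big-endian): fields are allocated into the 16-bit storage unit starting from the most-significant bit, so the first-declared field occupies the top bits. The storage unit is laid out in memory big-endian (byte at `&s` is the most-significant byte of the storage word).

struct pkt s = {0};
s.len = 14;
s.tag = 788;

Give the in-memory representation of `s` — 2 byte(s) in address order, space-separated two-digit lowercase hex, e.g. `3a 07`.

73 14

len:5 = 14 → 0xe << 11 → word 0x7000
tag:11 = 788 → 0x314 << 0 → word 0x7314
word = 0x7314 → big-endian bytes:
  [0]=0x73  [1]=0x14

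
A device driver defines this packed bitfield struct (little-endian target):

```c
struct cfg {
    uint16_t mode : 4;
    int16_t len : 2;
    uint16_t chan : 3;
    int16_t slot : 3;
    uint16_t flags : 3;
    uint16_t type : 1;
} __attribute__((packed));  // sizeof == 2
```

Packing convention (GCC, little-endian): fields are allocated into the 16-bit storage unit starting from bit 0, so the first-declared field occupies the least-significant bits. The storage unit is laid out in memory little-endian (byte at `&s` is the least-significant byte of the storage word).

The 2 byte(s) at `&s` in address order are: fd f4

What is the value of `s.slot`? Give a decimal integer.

2

[0]=0xfd [1]=0xf4 (little-endian) → word 0xf4fd
mode:4 @ bit 0 → (0xf4fd>>0)&0xf = 0xd
len:2 @ bit 4 → (0xf4fd>>4)&0x3 = 0x3
chan:3 @ bit 6 → (0xf4fd>>6)&0x7 = 0x3
slot:3 @ bit 9 → (0xf4fd>>9)&0x7 = 0x2  ←
flags:3 @ bit 12 → (0xf4fd>>12)&0x7 = 0x7
type:1 @ bit 15 → (0xf4fd>>15)&0x1 = 0x1
slot signed 3b, MSB=0: value = 2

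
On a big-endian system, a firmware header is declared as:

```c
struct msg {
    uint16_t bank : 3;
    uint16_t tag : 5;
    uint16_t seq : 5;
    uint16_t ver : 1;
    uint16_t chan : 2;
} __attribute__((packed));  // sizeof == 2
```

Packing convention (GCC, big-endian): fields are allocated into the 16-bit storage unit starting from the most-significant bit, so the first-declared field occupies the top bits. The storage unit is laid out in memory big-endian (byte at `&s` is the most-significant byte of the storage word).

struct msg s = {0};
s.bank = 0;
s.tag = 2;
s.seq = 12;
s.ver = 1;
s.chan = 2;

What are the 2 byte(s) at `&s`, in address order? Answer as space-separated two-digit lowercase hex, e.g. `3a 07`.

bank (3b) val=0 bits=0x0 at bit 13: 0x0000
tag (5b) val=2 bits=0x2 at bit 8: 0x0200
seq (5b) val=12 bits=0xc at bit 3: 0x0260
ver (1b) val=1 bits=0x1 at bit 2: 0x0264
chan (2b) val=2 bits=0x2 at bit 0: 0x0266
word = 0x0266 → big-endian bytes:
  [0]=0x02  [1]=0x66

02 66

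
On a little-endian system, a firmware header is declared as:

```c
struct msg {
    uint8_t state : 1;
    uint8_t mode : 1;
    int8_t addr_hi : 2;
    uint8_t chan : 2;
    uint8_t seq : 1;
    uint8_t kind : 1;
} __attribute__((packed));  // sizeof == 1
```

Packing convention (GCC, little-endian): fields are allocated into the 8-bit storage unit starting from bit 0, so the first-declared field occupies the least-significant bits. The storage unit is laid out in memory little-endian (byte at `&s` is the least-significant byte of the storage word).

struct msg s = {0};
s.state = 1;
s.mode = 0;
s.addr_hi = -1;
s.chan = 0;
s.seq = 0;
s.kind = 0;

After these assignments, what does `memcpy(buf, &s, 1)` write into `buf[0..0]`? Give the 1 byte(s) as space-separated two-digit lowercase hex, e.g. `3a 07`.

[0+:1] state=1 & 0x1 = 0x1; word=0x01
[1+:1] mode=0 & 0x1 = 0x0; word=0x01
[2+:2] addr_hi=-1 & 0x3 = 0x3; word=0x0d
[4+:2] chan=0 & 0x3 = 0x0; word=0x0d
[6+:1] seq=0 & 0x1 = 0x0; word=0x0d
[7+:1] kind=0 & 0x1 = 0x0; word=0x0d
word = 0x0d → little-endian bytes:
  [0]=0x0d

0d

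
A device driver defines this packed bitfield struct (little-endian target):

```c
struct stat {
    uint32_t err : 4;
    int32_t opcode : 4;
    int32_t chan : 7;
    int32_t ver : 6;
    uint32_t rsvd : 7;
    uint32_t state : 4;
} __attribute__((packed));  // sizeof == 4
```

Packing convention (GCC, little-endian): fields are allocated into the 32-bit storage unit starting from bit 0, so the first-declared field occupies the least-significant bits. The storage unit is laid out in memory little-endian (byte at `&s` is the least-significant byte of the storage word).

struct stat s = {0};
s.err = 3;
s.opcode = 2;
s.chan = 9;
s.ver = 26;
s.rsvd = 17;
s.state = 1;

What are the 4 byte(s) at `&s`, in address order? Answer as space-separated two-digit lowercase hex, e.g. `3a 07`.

23 09 2d 12

err:4 = 3 → 0x3 << 0 → word 0x00000003
opcode:4 = 2 → 0x2 << 4 → word 0x00000023
chan:7 = 9 → 0x9 << 8 → word 0x00000923
ver:6 = 26 → 0x1a << 15 → word 0x000d0923
rsvd:7 = 17 → 0x11 << 21 → word 0x022d0923
state:4 = 1 → 0x1 << 28 → word 0x122d0923
word = 0x122d0923 → little-endian bytes:
  [0]=0x23  [1]=0x09  [2]=0x2d  [3]=0x12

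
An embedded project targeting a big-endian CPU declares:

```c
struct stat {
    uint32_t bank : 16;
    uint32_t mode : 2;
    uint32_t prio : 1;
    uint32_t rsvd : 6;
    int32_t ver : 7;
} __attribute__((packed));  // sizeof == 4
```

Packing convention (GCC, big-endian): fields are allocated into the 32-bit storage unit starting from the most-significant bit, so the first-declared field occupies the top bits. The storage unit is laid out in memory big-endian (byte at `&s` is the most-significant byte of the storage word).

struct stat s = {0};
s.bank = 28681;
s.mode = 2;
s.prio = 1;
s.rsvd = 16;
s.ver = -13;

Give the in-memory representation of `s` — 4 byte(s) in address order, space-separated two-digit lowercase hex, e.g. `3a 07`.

[16+:16] bank=28681 & 0xffff = 0x7009; word=0x70090000
[14+:2] mode=2 & 0x3 = 0x2; word=0x70098000
[13+:1] prio=1 & 0x1 = 0x1; word=0x7009a000
[7+:6] rsvd=16 & 0x3f = 0x10; word=0x7009a800
[0+:7] ver=-13 & 0x7f = 0x73; word=0x7009a873
word = 0x7009a873 → big-endian bytes:
  [0]=0x70  [1]=0x09  [2]=0xa8  [3]=0x73

70 09 a8 73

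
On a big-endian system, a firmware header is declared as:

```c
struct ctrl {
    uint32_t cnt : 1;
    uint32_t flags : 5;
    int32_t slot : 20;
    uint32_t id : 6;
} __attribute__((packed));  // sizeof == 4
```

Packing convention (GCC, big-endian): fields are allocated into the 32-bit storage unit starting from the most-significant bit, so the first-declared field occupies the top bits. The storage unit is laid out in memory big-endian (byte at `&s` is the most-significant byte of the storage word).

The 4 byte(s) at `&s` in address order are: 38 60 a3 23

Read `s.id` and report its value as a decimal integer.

35

[0]=0x38 [1]=0x60 [2]=0xa3 [3]=0x23 (big-endian) → word 0x3860a323
cnt:1 @ bit 31 → (0x3860a323>>31)&0x1 = 0x0
flags:5 @ bit 26 → (0x3860a323>>26)&0x1f = 0xe
slot:20 @ bit 6 → (0x3860a323>>6)&0xfffff = 0x1828c
id:6 @ bit 0 → (0x3860a323>>0)&0x3f = 0x23  ←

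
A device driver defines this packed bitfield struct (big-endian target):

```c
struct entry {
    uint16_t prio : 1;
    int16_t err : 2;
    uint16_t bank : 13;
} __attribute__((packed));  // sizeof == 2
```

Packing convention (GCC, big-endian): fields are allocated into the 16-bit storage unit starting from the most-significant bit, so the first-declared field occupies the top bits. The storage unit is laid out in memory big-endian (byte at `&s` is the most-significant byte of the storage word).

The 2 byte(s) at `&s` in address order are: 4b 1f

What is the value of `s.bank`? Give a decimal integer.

2847

[0]=0x4b [1]=0x1f (big-endian) → word 0x4b1f
prio:1 @ bit 15 → (0x4b1f>>15)&0x1 = 0x0
err:2 @ bit 13 → (0x4b1f>>13)&0x3 = 0x2
bank:13 @ bit 0 → (0x4b1f>>0)&0x1fff = 0xb1f  ←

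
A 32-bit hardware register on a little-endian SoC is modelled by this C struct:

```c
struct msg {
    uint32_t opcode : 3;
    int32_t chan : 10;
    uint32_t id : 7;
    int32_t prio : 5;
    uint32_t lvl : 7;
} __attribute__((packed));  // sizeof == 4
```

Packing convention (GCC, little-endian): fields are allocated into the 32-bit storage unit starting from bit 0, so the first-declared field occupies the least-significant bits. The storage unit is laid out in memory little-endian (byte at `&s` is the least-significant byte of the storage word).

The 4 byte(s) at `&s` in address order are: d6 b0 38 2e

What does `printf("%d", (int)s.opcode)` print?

6

[0]=0xd6 [1]=0xb0 [2]=0x38 [3]=0x2e (little-endian) → word 0x2e38b0d6
opcode [0+:3] = (word>>0) & 0x7 = 6  ←
chan [3+:10] = (word>>3) & 0x3ff = 538
id [13+:7] = (word>>13) & 0x7f = 69
prio [20+:5] = (word>>20) & 0x1f = 3
lvl [25+:7] = (word>>25) & 0x7f = 23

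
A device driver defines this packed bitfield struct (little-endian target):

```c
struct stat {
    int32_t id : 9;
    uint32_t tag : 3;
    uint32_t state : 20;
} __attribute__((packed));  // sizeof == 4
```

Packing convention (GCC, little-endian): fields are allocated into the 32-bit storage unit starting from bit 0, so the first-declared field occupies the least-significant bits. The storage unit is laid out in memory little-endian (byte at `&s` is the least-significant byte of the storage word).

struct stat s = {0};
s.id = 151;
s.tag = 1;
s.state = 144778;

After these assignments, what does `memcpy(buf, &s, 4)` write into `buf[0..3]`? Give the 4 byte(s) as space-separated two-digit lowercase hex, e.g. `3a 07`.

97 a2 58 23

[0+:9] id=151 & 0x1ff = 0x97; word=0x00000097
[9+:3] tag=1 & 0x7 = 0x1; word=0x00000297
[12+:20] state=144778 & 0xfffff = 0x2358a; word=0x2358a297
word = 0x2358a297 → little-endian bytes:
  [0]=0x97  [1]=0xa2  [2]=0x58  [3]=0x23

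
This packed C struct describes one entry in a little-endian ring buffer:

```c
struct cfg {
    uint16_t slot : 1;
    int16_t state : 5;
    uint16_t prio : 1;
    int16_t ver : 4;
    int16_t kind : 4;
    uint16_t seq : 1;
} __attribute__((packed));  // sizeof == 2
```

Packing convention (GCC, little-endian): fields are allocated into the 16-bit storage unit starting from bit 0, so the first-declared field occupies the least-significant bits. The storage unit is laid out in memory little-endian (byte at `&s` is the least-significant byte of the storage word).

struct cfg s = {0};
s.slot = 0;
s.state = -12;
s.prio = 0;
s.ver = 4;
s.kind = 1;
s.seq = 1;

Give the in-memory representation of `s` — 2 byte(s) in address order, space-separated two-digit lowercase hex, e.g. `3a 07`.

[0+:1] slot=0 & 0x1 = 0x0; word=0x0000
[1+:5] state=-12 & 0x1f = 0x14; word=0x0028
[6+:1] prio=0 & 0x1 = 0x0; word=0x0028
[7+:4] ver=4 & 0xf = 0x4; word=0x0228
[11+:4] kind=1 & 0xf = 0x1; word=0x0a28
[15+:1] seq=1 & 0x1 = 0x1; word=0x8a28
word = 0x8a28 → little-endian bytes:
  [0]=0x28  [1]=0x8a

28 8a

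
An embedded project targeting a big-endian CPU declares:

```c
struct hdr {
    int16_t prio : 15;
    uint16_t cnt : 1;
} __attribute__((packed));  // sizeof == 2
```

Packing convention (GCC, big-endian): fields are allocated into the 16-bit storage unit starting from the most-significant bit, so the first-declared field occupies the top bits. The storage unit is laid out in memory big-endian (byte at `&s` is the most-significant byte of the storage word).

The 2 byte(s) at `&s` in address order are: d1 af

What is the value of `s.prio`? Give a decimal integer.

-5929

[0]=0xd1 [1]=0xaf (big-endian) → word 0xd1af
prio [1+:15] = (word>>1) & 0x7fff = 26839  ←
cnt [0+:1] = (word>>0) & 0x1 = 1
prio signed 15b, MSB=1: 26839 - 32768 = -5929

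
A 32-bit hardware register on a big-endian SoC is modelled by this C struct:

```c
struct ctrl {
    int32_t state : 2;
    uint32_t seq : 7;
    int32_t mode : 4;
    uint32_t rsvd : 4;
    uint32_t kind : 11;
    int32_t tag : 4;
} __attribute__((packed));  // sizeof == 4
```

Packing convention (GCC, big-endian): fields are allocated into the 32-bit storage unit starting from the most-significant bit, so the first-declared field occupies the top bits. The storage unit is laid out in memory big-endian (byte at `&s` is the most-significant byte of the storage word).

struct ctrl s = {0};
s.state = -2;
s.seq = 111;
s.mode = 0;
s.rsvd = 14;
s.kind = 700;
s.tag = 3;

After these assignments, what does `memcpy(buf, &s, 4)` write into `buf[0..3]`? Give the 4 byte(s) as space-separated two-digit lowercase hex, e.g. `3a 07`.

state:2 = -2 → 0x2 << 30 → word 0x80000000
seq:7 = 111 → 0x6f << 23 → word 0xb7800000
mode:4 = 0 → 0x0 << 19 → word 0xb7800000
rsvd:4 = 14 → 0xe << 15 → word 0xb7870000
kind:11 = 700 → 0x2bc << 4 → word 0xb7872bc0
tag:4 = 3 → 0x3 << 0 → word 0xb7872bc3
word = 0xb7872bc3 → big-endian bytes:
  [0]=0xb7  [1]=0x87  [2]=0x2b  [3]=0xc3

b7 87 2b c3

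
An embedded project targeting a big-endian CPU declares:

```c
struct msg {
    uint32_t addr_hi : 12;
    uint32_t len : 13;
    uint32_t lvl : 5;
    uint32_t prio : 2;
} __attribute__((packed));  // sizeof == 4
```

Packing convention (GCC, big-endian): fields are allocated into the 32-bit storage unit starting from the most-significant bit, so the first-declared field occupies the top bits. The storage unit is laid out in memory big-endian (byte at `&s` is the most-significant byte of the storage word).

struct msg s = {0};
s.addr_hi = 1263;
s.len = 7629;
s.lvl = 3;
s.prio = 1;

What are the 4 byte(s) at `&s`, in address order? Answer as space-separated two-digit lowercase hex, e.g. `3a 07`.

addr_hi:12 = 1263 → 0x4ef << 20 → word 0x4ef00000
len:13 = 7629 → 0x1dcd << 7 → word 0x4efee680
lvl:5 = 3 → 0x3 << 2 → word 0x4efee68c
prio:2 = 1 → 0x1 << 0 → word 0x4efee68d
word = 0x4efee68d → big-endian bytes:
  [0]=0x4e  [1]=0xfe  [2]=0xe6  [3]=0x8d

4e fe e6 8d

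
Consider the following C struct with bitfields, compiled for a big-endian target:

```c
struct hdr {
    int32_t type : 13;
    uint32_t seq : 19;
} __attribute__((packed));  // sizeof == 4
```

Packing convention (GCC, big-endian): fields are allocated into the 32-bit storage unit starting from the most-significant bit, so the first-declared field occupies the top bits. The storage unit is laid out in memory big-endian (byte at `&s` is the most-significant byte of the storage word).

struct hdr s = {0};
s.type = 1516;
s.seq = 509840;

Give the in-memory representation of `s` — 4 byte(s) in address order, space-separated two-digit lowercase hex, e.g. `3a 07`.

2f 67 c7 90

type (13b) val=1516 bits=0x5ec at bit 19: 0x2f600000
seq (19b) val=509840 bits=0x7c790 at bit 0: 0x2f67c790
word = 0x2f67c790 → big-endian bytes:
  [0]=0x2f  [1]=0x67  [2]=0xc7  [3]=0x90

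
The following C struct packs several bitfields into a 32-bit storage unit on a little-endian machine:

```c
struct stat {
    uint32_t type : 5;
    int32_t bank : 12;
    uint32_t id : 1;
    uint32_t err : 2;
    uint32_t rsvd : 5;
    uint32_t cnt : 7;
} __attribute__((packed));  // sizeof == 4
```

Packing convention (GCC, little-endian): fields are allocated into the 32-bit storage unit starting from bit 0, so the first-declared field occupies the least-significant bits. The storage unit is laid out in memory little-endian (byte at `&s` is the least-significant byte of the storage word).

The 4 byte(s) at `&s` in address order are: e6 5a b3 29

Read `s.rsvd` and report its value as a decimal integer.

[0]=0xe6 [1]=0x5a [2]=0xb3 [3]=0x29 (little-endian) → word 0x29b35ae6
type:5 @ bit 0 → (0x29b35ae6>>0)&0x1f = 0x6
bank:12 @ bit 5 → (0x29b35ae6>>5)&0xfff = 0xad7
id:1 @ bit 17 → (0x29b35ae6>>17)&0x1 = 0x1
err:2 @ bit 18 → (0x29b35ae6>>18)&0x3 = 0x0
rsvd:5 @ bit 20 → (0x29b35ae6>>20)&0x1f = 0x1b  ←
cnt:7 @ bit 25 → (0x29b35ae6>>25)&0x7f = 0x14

27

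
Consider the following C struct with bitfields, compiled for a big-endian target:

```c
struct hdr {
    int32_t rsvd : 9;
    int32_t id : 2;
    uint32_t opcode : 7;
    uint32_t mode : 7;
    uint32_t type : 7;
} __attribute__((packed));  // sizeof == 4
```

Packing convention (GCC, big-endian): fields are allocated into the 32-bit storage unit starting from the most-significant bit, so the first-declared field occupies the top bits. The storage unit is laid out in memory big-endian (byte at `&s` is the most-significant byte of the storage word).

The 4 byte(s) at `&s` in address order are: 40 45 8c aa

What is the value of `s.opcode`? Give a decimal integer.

[0]=0x40 [1]=0x45 [2]=0x8c [3]=0xaa (big-endian) → word 0x40458caa
rsvd:9 @ bit 23 → (0x40458caa>>23)&0x1ff = 0x80
id:2 @ bit 21 → (0x40458caa>>21)&0x3 = 0x2
opcode:7 @ bit 14 → (0x40458caa>>14)&0x7f = 0x16  ←
mode:7 @ bit 7 → (0x40458caa>>7)&0x7f = 0x19
type:7 @ bit 0 → (0x40458caa>>0)&0x7f = 0x2a

22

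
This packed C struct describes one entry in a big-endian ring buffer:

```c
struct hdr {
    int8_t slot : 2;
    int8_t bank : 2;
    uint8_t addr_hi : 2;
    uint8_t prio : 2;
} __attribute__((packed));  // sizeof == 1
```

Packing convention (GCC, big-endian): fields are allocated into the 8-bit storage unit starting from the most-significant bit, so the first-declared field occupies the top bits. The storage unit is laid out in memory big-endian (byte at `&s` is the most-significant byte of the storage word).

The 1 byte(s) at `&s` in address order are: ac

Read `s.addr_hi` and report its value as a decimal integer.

[0]=0xac (big-endian) → word 0xac
slot:2 @ bit 6 → (0xac>>6)&0x3 = 0x2
bank:2 @ bit 4 → (0xac>>4)&0x3 = 0x2
addr_hi:2 @ bit 2 → (0xac>>2)&0x3 = 0x3  ←
prio:2 @ bit 0 → (0xac>>0)&0x3 = 0x0

3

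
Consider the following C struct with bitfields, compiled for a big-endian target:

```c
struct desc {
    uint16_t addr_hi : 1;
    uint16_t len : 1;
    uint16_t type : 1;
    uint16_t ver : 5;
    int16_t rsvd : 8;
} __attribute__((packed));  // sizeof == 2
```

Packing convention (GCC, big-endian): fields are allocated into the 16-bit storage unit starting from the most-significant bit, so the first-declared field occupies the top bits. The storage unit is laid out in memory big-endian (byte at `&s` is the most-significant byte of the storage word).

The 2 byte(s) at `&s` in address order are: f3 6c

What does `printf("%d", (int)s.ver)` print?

19

[0]=0xf3 [1]=0x6c (big-endian) → word 0xf36c
addr_hi [15+:1] = (word>>15) & 0x1 = 1
len [14+:1] = (word>>14) & 0x1 = 1
type [13+:1] = (word>>13) & 0x1 = 1
ver [8+:5] = (word>>8) & 0x1f = 19  ←
rsvd [0+:8] = (word>>0) & 0xff = 108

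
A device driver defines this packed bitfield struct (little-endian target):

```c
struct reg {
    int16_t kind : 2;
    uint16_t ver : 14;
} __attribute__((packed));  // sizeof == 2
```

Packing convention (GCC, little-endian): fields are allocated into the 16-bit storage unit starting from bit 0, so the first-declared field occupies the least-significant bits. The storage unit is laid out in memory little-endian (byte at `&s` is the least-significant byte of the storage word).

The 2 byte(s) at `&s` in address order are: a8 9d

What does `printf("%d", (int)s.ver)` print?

10090

[0]=0xa8 [1]=0x9d (little-endian) → word 0x9da8
kind [0+:2] = (word>>0) & 0x3 = 0
ver [2+:14] = (word>>2) & 0x3fff = 10090  ←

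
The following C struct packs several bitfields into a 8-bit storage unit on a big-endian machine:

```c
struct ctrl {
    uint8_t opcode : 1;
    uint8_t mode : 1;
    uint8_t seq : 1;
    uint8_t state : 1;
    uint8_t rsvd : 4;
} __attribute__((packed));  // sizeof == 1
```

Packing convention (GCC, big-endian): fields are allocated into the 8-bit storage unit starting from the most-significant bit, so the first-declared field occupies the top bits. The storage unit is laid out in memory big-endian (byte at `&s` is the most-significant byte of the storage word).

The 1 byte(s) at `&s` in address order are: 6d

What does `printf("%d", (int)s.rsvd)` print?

[0]=0x6d (big-endian) → word 0x6d
opcode:1 @ bit 7 → (0x6d>>7)&0x1 = 0x0
mode:1 @ bit 6 → (0x6d>>6)&0x1 = 0x1
seq:1 @ bit 5 → (0x6d>>5)&0x1 = 0x1
state:1 @ bit 4 → (0x6d>>4)&0x1 = 0x0
rsvd:4 @ bit 0 → (0x6d>>0)&0xf = 0xd  ←

13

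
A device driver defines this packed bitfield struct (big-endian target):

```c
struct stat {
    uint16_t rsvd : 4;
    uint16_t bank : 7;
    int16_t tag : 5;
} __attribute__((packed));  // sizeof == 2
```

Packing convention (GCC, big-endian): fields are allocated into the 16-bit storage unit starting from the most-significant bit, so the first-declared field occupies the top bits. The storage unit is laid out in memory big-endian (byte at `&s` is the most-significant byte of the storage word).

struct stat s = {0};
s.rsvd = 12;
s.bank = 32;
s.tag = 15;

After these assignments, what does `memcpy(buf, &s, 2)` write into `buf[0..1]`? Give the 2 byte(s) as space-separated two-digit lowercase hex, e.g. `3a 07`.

rsvd (4b) val=12 bits=0xc at bit 12: 0xc000
bank (7b) val=32 bits=0x20 at bit 5: 0xc400
tag (5b) val=15 bits=0xf at bit 0: 0xc40f
word = 0xc40f → big-endian bytes:
  [0]=0xc4  [1]=0x0f

c4 0f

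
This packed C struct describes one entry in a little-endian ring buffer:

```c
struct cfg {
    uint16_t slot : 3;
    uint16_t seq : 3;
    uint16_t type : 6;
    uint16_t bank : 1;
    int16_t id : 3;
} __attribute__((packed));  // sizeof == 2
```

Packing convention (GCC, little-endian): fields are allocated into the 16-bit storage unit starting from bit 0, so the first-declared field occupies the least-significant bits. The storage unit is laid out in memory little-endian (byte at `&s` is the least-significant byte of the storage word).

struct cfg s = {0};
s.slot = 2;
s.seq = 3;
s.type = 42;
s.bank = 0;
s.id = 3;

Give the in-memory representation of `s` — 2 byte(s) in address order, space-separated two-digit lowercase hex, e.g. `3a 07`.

slot (3b) val=2 bits=0x2 at bit 0: 0x0002
seq (3b) val=3 bits=0x3 at bit 3: 0x001a
type (6b) val=42 bits=0x2a at bit 6: 0x0a9a
bank (1b) val=0 bits=0x0 at bit 12: 0x0a9a
id (3b) val=3 bits=0x3 at bit 13: 0x6a9a
word = 0x6a9a → little-endian bytes:
  [0]=0x9a  [1]=0x6a

9a 6a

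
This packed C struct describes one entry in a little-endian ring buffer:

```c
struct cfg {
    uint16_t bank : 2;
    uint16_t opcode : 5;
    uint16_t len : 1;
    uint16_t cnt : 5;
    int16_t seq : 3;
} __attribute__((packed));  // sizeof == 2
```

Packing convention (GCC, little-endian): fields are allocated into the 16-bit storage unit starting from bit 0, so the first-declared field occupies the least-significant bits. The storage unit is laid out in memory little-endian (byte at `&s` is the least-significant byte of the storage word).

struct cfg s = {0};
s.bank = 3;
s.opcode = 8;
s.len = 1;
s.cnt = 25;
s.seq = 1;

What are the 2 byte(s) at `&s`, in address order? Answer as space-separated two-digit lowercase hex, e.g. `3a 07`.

bank:2 = 3 → 0x3 << 0 → word 0x0003
opcode:5 = 8 → 0x8 << 2 → word 0x0023
len:1 = 1 → 0x1 << 7 → word 0x00a3
cnt:5 = 25 → 0x19 << 8 → word 0x19a3
seq:3 = 1 → 0x1 << 13 → word 0x39a3
word = 0x39a3 → little-endian bytes:
  [0]=0xa3  [1]=0x39

a3 39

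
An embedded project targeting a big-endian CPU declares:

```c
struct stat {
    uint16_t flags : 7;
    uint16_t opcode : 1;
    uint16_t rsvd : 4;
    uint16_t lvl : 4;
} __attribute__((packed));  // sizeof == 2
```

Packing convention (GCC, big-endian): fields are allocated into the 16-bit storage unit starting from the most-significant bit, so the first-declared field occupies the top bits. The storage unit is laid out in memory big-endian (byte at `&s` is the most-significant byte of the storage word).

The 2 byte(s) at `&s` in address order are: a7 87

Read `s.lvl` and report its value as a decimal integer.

7

[0]=0xa7 [1]=0x87 (big-endian) → word 0xa787
flags:7 @ bit 9 → (0xa787>>9)&0x7f = 0x53
opcode:1 @ bit 8 → (0xa787>>8)&0x1 = 0x1
rsvd:4 @ bit 4 → (0xa787>>4)&0xf = 0x8
lvl:4 @ bit 0 → (0xa787>>0)&0xf = 0x7  ←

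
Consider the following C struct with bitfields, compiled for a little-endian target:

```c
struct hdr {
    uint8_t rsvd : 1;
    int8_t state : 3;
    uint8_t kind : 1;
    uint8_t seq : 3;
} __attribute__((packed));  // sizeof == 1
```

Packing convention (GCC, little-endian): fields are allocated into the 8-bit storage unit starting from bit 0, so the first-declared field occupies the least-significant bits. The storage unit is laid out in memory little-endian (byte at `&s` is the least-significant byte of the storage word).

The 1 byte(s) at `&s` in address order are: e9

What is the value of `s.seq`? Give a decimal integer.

7

[0]=0xe9 (little-endian) → word 0xe9
rsvd:1 @ bit 0 → (0xe9>>0)&0x1 = 0x1
state:3 @ bit 1 → (0xe9>>1)&0x7 = 0x4
kind:1 @ bit 4 → (0xe9>>4)&0x1 = 0x0
seq:3 @ bit 5 → (0xe9>>5)&0x7 = 0x7  ←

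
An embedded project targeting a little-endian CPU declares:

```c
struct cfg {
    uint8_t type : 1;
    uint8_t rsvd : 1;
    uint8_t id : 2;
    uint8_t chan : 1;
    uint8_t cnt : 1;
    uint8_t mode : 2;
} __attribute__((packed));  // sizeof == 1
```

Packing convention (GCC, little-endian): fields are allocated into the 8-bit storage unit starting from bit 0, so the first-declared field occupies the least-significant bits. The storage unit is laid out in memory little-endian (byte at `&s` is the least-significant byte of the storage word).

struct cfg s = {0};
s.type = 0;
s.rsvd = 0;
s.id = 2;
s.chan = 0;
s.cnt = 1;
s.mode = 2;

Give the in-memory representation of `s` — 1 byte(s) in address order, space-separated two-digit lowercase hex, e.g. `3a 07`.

type:1 = 0 → 0x0 << 0 → word 0x00
rsvd:1 = 0 → 0x0 << 1 → word 0x00
id:2 = 2 → 0x2 << 2 → word 0x08
chan:1 = 0 → 0x0 << 4 → word 0x08
cnt:1 = 1 → 0x1 << 5 → word 0x28
mode:2 = 2 → 0x2 << 6 → word 0xa8
word = 0xa8 → little-endian bytes:
  [0]=0xa8

a8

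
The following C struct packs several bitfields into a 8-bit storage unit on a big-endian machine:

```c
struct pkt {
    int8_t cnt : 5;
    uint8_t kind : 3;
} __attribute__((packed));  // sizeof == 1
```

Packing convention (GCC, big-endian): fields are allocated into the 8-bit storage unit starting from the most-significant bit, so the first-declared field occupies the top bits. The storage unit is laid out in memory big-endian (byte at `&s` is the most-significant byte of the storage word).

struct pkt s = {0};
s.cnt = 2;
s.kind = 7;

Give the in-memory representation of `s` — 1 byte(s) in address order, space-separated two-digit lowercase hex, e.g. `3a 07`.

17

cnt (5b) val=2 bits=0x2 at bit 3: 0x10
kind (3b) val=7 bits=0x7 at bit 0: 0x17
word = 0x17 → big-endian bytes:
  [0]=0x17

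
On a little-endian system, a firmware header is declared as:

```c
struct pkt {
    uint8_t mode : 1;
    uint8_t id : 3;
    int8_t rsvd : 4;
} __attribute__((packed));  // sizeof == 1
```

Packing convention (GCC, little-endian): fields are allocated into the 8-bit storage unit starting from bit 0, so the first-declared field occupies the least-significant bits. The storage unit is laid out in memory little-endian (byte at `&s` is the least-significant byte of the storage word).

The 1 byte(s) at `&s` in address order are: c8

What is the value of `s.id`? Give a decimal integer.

4

[0]=0xc8 (little-endian) → word 0xc8
mode:1 @ bit 0 → (0xc8>>0)&0x1 = 0x0
id:3 @ bit 1 → (0xc8>>1)&0x7 = 0x4  ←
rsvd:4 @ bit 4 → (0xc8>>4)&0xf = 0xc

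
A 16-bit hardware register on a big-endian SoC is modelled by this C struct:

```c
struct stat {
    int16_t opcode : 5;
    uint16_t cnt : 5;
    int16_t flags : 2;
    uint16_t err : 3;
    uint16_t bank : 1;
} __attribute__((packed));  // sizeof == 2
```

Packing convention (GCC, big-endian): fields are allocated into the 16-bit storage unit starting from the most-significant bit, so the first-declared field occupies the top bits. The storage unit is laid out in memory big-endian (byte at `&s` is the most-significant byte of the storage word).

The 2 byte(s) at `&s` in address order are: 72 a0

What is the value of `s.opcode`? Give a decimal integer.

14

[0]=0x72 [1]=0xa0 (big-endian) → word 0x72a0
opcode [11+:5] = (word>>11) & 0x1f = 14  ←
cnt [6+:5] = (word>>6) & 0x1f = 10
flags [4+:2] = (word>>4) & 0x3 = 2
err [1+:3] = (word>>1) & 0x7 = 0
bank [0+:1] = (word>>0) & 0x1 = 0
opcode signed 5b, MSB=0: value = 14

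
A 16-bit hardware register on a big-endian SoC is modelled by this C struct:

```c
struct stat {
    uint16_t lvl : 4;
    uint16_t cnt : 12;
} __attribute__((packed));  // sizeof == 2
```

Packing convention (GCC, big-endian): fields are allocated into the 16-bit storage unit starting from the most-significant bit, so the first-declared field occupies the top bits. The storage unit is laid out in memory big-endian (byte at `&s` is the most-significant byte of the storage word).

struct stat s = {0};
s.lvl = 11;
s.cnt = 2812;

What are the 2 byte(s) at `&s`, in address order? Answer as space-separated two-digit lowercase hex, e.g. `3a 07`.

lvl (4b) val=11 bits=0xb at bit 12: 0xb000
cnt (12b) val=2812 bits=0xafc at bit 0: 0xbafc
word = 0xbafc → big-endian bytes:
  [0]=0xba  [1]=0xfc

ba fc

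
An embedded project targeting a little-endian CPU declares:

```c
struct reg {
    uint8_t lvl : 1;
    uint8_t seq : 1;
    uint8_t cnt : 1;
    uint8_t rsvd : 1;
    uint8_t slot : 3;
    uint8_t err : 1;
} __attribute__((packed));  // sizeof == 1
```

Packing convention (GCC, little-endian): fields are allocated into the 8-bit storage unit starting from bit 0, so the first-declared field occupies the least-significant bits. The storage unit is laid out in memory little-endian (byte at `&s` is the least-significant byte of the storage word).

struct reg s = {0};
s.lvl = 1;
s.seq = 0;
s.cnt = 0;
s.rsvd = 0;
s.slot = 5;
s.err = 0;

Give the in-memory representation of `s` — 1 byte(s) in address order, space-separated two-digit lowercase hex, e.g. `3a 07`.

51

lvl (1b) val=1 bits=0x1 at bit 0: 0x01
seq (1b) val=0 bits=0x0 at bit 1: 0x01
cnt (1b) val=0 bits=0x0 at bit 2: 0x01
rsvd (1b) val=0 bits=0x0 at bit 3: 0x01
slot (3b) val=5 bits=0x5 at bit 4: 0x51
err (1b) val=0 bits=0x0 at bit 7: 0x51
word = 0x51 → little-endian bytes:
  [0]=0x51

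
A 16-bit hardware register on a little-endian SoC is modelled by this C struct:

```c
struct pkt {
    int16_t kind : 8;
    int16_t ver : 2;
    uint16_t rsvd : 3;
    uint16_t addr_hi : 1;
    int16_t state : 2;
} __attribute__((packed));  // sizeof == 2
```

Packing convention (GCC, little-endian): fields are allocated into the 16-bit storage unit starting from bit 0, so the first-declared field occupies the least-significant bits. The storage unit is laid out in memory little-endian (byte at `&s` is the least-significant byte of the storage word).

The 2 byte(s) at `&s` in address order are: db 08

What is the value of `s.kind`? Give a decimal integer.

-37

[0]=0xdb [1]=0x08 (little-endian) → word 0x08db
kind [0+:8] = (word>>0) & 0xff = 219  ←
ver [8+:2] = (word>>8) & 0x3 = 0
rsvd [10+:3] = (word>>10) & 0x7 = 2
addr_hi [13+:1] = (word>>13) & 0x1 = 0
state [14+:2] = (word>>14) & 0x3 = 0
kind signed 8b, MSB=1: 219 - 256 = -37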